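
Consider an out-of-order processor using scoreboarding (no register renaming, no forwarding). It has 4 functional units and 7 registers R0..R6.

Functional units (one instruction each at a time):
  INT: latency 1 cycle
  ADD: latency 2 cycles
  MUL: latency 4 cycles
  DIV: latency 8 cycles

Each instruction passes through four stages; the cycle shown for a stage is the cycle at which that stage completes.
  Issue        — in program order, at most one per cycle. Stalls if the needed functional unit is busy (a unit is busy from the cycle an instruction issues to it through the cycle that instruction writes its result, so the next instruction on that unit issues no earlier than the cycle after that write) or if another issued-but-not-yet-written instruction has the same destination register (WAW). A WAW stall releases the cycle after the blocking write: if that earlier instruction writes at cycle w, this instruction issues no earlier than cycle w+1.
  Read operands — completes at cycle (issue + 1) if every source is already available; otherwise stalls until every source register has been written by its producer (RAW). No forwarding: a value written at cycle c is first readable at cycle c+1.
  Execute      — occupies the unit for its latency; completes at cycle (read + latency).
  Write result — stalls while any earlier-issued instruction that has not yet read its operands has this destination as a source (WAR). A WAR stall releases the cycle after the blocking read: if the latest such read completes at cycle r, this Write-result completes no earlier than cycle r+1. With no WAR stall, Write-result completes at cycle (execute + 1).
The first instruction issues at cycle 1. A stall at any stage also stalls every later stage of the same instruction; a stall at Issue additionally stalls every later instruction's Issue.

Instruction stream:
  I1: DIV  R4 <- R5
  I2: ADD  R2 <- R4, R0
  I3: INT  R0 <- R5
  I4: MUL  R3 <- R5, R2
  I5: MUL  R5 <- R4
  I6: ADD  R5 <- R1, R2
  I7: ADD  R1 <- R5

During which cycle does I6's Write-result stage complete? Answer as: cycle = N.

cycle = 33

  I1 | 1 | 2 | 10 | 11
  I2 | 2 | 12 | 14 | 15   RAW R4: wait I1 write@11
  I3 | 3 | 4 | 5 | 13   WAR R0: wait I2 read@12
  I4 | 4 | 16 | 20 | 21   RAW R2: wait I2 write@15
  I5 | 22 | 23 | 27 | 28   struct: MUL busy until I4 writes@21
  I6 | 29 | 30 | 32 | 33   WAW R5: wait I5 write@28
  I7 | 34 | 35 | 37 | 38   struct: ADD busy until I6 writes@33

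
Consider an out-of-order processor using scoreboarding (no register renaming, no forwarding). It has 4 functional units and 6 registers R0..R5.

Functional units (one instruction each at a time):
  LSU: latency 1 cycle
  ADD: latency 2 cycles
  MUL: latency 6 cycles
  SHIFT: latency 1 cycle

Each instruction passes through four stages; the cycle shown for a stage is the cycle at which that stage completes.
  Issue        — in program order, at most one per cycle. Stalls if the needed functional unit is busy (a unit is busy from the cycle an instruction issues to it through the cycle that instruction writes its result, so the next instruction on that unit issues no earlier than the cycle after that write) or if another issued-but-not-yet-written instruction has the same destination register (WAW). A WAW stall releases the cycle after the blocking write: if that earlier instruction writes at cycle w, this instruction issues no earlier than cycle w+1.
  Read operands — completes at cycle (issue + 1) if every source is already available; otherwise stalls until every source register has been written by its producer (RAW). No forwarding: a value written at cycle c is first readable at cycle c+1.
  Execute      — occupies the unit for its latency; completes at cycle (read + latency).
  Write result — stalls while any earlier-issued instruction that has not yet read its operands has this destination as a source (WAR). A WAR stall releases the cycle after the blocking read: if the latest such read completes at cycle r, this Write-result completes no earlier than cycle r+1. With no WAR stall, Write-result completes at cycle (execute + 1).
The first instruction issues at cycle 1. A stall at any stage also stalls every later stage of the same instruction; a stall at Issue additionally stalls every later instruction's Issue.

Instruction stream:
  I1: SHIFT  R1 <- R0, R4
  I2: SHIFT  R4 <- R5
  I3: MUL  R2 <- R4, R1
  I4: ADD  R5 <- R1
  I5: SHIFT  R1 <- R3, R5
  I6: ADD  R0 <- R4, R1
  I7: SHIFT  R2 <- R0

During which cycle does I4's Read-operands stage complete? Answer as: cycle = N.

cycle = 8

  I1 | 1 | 2 | 3 | 4
  I2 | 5 | 6 | 7 | 8   struct: SHIFT busy until I1 writes@4
  I3 | 6 | 9 | 15 | 16   RAW R4: wait I2 write@8
  I4 | 7 | 8 | 10 | 11
  I5 | 9 | 12 | 13 | 14   struct: SHIFT busy until I2 writes@8 · RAW R5: wait I4 write@11
  I6 | 12 | 15 | 17 | 18   struct: ADD busy until I4 writes@11 · RAW R1: wait I5 write@14
  I7 | 17 | 19 | 20 | 21   WAW R2: wait I3 write@16 · RAW R0: wait I6 write@18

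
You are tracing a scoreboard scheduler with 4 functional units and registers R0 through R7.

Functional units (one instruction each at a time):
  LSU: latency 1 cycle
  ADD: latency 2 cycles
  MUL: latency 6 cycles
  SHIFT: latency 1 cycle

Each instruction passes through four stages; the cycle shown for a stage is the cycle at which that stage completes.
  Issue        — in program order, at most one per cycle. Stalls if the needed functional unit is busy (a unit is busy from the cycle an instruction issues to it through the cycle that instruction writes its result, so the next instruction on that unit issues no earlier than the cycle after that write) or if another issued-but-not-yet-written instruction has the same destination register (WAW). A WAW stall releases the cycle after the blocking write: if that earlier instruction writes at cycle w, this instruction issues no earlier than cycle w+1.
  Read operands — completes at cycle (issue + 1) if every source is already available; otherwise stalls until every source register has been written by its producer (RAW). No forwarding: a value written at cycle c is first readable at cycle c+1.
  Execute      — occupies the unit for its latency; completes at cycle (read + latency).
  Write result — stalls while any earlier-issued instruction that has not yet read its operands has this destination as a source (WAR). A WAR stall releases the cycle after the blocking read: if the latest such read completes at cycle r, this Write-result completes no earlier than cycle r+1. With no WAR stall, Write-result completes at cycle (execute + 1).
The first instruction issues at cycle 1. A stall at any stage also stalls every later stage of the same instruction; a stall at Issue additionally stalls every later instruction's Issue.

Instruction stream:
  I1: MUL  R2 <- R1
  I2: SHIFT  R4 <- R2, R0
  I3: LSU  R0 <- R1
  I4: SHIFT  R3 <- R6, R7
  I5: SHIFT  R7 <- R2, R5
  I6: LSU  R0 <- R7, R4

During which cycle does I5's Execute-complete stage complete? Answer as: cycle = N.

cycle = 19

1) issue 1, read 2, done 8, write 9
2) issue 2, read 10, done 11, write 12  <RAW R2: wait I1 write@9>
3) issue 3, read 4, done 5, write 11  <WAR R0: wait I2 read@10>
4) issue 13, read 14, done 15, write 16  <struct: SHIFT busy until I2 writes@12>
5) issue 17, read 18, done 19, write 20  <struct: SHIFT busy until I4 writes@16>
6) issue 18, read 21, done 22, write 23  <RAW R7: wait I5 write@20>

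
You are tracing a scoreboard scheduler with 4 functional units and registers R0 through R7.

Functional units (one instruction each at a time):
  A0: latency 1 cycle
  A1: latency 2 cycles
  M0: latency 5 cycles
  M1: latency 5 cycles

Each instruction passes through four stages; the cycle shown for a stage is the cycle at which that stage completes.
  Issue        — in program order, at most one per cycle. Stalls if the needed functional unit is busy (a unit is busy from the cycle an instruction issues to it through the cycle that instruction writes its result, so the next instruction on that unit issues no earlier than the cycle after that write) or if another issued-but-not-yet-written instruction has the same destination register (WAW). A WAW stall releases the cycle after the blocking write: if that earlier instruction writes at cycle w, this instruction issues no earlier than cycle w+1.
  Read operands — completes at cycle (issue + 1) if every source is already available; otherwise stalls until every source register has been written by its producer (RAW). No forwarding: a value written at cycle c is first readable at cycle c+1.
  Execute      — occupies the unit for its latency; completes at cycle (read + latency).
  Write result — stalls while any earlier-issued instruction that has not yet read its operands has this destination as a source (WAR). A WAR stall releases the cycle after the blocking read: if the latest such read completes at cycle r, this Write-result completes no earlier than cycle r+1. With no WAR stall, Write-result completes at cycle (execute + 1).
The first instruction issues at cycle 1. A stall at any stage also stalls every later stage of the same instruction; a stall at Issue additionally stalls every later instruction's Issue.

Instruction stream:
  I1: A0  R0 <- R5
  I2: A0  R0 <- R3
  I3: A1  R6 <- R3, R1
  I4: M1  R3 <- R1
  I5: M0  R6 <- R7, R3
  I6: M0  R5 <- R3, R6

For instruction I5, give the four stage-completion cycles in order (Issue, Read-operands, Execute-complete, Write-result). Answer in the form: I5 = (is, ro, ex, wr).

cycle 1: I1 issues→A0
cycle 2: I1 reads
cycle 3: I1 exec-done
cycle 4: I1 writes R0
cycle 5: I2 issues→A0
cycle 6: I2 reads; I3 issues→A1
cycle 7: I2 exec-done; I3 reads; I4 issues→M1
cycle 8: I2 writes R0; I4 reads
cycle 9: I3 exec-done
cycle 10: I3 writes R6
cycle 11: I5 issues→M0
cycle 13: I4 exec-done
cycle 14: I4 writes R3
cycle 15: I5 reads
cycle 20: I5 exec-done
cycle 21: I5 writes R6
cycle 22: I6 issues→M0
cycle 23: I6 reads
cycle 28: I6 exec-done
cycle 29: I6 writes R5

I5 = (11, 15, 20, 21)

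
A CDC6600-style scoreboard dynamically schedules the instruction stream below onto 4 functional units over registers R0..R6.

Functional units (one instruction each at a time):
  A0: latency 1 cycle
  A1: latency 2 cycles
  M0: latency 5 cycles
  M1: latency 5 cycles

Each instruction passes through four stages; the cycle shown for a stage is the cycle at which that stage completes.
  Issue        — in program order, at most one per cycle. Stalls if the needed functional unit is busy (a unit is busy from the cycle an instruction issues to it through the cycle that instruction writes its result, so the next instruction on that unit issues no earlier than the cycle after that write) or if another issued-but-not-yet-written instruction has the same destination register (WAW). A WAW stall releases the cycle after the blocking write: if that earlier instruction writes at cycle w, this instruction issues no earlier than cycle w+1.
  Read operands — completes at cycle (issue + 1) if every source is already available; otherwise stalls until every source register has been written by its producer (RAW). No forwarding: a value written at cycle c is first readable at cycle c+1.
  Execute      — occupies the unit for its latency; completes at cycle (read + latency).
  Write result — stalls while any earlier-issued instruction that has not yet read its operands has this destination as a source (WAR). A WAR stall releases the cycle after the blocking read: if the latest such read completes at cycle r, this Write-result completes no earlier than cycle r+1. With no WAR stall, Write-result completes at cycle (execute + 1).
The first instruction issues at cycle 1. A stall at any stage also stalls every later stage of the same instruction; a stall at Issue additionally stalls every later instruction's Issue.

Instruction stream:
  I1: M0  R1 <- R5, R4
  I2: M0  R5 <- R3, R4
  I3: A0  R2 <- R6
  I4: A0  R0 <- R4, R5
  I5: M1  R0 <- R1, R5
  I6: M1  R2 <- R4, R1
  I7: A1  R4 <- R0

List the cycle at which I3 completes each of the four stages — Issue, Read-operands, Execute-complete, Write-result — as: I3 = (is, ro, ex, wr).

I3 = (10, 11, 12, 13)

I1 -> (1, 2, 7, 8)
I2 -> (9, 10, 15, 16)  // struct: M0 busy until I1 writes@8
I3 -> (10, 11, 12, 13)
I4 -> (14, 17, 18, 19)  // struct: A0 busy until I3 writes@13, RAW R5: wait I2 write@16
I5 -> (20, 21, 26, 27)  // WAW R0: wait I4 write@19
I6 -> (28, 29, 34, 35)  // struct: M1 busy until I5 writes@27
I7 -> (29, 30, 32, 33)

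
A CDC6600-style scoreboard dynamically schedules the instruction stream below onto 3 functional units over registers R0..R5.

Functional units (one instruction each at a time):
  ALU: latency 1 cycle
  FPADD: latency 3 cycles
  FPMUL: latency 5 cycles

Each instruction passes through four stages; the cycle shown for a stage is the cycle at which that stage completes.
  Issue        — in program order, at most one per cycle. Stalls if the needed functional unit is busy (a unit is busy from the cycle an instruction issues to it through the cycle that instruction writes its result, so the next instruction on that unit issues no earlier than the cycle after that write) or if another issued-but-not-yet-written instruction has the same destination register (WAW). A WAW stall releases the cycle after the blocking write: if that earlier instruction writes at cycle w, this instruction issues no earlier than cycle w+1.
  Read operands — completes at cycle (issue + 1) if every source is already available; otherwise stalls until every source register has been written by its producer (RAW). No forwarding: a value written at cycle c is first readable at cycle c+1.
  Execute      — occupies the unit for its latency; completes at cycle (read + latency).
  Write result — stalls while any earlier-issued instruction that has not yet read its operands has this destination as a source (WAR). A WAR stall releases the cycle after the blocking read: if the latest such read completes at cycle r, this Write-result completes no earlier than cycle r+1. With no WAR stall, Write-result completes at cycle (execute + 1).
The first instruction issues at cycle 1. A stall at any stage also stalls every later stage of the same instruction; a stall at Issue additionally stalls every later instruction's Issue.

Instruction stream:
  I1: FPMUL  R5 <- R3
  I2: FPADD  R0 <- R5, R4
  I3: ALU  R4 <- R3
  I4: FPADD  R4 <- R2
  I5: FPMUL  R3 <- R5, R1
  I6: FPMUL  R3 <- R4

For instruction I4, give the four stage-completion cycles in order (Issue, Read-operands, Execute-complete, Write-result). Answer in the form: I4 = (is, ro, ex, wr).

[1] issue I1 (FPMUL)
[2] I1 read-ops | issue I2 (FPADD)
[3] issue I3 (ALU)
[4] I3 read-ops
[5] I3 finished on ALU
[7] I1 finished on FPMUL
[8] I1→R5
[9] I2 read-ops
[10] I3→R4
[12] I2 finished on FPADD
[13] I2→R0
[14] issue I4 (FPADD)
[15] I4 read-ops | issue I5 (FPMUL)
[16] I5 read-ops
[18] I4 finished on FPADD
[19] I4→R4
[21] I5 finished on FPMUL
[22] I5→R3
[23] issue I6 (FPMUL)
[24] I6 read-ops
[29] I6 finished on FPMUL
[30] I6→R3

I4 = (14, 15, 18, 19)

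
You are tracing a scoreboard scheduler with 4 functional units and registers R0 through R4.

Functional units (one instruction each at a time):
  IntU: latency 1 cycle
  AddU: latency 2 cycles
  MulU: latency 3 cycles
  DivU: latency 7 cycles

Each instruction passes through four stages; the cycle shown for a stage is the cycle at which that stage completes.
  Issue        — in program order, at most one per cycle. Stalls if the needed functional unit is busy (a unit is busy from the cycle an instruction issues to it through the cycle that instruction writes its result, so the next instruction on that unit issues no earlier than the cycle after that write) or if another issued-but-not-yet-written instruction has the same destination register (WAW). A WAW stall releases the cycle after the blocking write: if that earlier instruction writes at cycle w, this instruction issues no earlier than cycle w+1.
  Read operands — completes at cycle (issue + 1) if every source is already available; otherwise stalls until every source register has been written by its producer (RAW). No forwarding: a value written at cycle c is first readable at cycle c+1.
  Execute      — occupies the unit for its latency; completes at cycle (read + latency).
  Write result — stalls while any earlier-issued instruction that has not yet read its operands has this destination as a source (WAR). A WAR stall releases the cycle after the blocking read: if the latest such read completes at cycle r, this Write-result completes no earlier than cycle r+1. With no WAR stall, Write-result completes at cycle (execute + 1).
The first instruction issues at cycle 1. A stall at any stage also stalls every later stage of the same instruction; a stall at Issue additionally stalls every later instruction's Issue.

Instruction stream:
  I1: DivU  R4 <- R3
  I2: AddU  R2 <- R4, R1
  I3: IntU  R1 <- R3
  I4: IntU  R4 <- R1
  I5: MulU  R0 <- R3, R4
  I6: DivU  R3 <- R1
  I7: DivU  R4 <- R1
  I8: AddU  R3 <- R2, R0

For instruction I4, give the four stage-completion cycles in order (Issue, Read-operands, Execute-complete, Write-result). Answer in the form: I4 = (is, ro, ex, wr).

I4 = (13, 14, 15, 16)

[1] issue I1 (DivU)
[2] I1 read-ops · issue I2 (AddU)
[3] issue I3 (IntU)
[4] I3 read-ops
[5] I3 finished on IntU
[9] I1 finished on DivU
[10] I1→R4
[11] I2 read-ops
[12] I3→R1
[13] I2 finished on AddU · issue I4 (IntU)
[14] I2→R2 · I4 read-ops · issue I5 (MulU)
[15] I4 finished on IntU · issue I6 (DivU)
[16] I4→R4 · I6 read-ops
[17] I5 read-ops
[20] I5 finished on MulU
[21] I5→R0
[23] I6 finished on DivU
[24] I6→R3
[25] issue I7 (DivU)
[26] I7 read-ops · issue I8 (AddU)
[27] I8 read-ops
[29] I8 finished on AddU
[30] I8→R3
[33] I7 finished on DivU
[34] I7→R4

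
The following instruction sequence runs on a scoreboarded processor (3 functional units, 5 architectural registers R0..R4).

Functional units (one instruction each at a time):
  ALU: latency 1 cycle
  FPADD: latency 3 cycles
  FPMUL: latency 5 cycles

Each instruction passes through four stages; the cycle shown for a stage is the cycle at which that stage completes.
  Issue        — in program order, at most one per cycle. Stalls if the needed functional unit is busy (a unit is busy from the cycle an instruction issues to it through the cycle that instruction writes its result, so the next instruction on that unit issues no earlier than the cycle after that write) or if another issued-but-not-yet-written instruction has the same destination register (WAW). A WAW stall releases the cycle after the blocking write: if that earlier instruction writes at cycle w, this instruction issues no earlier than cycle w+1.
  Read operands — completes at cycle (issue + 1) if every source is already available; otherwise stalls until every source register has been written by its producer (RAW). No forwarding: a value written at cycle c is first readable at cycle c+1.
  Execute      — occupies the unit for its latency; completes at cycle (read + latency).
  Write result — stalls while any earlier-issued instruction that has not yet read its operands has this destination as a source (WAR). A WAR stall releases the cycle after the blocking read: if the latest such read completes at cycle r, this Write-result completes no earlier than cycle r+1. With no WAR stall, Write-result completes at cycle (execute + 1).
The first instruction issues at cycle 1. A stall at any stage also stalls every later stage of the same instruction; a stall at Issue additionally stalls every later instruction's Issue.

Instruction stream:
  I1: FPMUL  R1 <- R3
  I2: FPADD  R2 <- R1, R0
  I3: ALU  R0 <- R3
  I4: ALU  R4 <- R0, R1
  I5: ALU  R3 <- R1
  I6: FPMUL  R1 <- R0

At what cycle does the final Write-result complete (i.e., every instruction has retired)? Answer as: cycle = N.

1) issue 1, read 2, done 7, write 8
2) issue 2, read 9, done 12, write 13  <RAW R1: wait I1 write@8>
3) issue 3, read 4, done 5, write 10  <WAR R0: wait I2 read@9>
4) issue 11, read 12, done 13, write 14  <struct: ALU busy until I3 writes@10>
5) issue 15, read 16, done 17, write 18  <struct: ALU busy until I4 writes@14>
6) issue 16, read 17, done 22, write 23

cycle = 23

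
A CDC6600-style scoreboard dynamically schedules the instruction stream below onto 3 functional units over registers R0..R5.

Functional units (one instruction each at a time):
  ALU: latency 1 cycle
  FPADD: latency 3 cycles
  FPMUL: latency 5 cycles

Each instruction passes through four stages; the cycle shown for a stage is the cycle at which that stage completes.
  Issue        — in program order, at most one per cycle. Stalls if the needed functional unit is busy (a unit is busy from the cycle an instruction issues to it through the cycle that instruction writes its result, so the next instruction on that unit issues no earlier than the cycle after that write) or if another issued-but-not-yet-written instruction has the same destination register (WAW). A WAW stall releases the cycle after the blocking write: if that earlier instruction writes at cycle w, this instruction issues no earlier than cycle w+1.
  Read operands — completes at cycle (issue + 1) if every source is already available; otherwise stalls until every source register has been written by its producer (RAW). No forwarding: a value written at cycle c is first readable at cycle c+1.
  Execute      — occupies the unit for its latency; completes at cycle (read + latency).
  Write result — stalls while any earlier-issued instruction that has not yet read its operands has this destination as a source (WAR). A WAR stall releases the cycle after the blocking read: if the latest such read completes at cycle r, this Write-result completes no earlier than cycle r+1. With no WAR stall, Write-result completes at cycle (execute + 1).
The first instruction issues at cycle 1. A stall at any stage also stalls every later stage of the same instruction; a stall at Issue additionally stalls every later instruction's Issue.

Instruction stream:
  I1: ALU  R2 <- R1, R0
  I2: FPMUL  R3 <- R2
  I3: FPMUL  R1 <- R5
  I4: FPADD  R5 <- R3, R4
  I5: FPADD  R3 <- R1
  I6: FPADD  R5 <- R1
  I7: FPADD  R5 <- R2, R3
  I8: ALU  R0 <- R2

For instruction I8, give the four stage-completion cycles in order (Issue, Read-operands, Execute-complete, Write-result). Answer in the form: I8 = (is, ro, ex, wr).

I8 = (32, 33, 34, 35)

cycle 1: I1 issues→ALU
cycle 2: I1 reads · I2 issues→FPMUL
cycle 3: I1 exec-done
cycle 4: I1 writes R2
cycle 5: I2 reads
cycle 10: I2 exec-done
cycle 11: I2 writes R3
cycle 12: I3 issues→FPMUL
cycle 13: I3 reads · I4 issues→FPADD
cycle 14: I4 reads
cycle 17: I4 exec-done
cycle 18: I3 exec-done · I4 writes R5
cycle 19: I3 writes R1 · I5 issues→FPADD
cycle 20: I5 reads
cycle 23: I5 exec-done
cycle 24: I5 writes R3
cycle 25: I6 issues→FPADD
cycle 26: I6 reads
cycle 29: I6 exec-done
cycle 30: I6 writes R5
cycle 31: I7 issues→FPADD
cycle 32: I7 reads · I8 issues→ALU
cycle 33: I8 reads
cycle 34: I8 exec-done
cycle 35: I7 exec-done · I8 writes R0
cycle 36: I7 writes R5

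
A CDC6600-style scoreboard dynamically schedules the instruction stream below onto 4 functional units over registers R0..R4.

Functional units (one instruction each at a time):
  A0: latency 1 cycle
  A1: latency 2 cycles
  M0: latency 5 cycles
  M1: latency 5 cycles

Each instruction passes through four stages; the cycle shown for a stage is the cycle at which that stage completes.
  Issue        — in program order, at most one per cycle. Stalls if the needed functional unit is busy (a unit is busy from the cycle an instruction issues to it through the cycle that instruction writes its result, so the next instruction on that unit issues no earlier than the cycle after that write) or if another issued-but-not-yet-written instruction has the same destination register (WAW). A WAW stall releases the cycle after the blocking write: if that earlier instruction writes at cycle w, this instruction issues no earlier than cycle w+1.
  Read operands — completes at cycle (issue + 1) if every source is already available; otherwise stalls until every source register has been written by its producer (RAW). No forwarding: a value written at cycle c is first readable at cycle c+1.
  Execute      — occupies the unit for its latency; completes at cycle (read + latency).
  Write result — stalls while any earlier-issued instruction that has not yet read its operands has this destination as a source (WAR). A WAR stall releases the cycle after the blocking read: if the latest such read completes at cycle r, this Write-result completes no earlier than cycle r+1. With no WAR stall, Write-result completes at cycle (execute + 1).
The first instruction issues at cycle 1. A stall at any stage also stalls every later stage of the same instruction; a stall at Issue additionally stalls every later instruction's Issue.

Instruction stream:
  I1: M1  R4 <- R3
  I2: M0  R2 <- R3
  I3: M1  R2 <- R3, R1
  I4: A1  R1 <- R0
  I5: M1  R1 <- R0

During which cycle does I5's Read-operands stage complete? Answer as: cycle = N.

I1  is:1  ro:2  ex:7  wr:8
I2  is:2  ro:3  ex:8  wr:9
I3  is:10  ro:11  ex:16  wr:17  — WAW R2: wait I2 write@9
I4  is:11  ro:12  ex:14  wr:15
I5  is:18  ro:19  ex:24  wr:25  — struct: M1 busy until I3 writes@17

cycle = 19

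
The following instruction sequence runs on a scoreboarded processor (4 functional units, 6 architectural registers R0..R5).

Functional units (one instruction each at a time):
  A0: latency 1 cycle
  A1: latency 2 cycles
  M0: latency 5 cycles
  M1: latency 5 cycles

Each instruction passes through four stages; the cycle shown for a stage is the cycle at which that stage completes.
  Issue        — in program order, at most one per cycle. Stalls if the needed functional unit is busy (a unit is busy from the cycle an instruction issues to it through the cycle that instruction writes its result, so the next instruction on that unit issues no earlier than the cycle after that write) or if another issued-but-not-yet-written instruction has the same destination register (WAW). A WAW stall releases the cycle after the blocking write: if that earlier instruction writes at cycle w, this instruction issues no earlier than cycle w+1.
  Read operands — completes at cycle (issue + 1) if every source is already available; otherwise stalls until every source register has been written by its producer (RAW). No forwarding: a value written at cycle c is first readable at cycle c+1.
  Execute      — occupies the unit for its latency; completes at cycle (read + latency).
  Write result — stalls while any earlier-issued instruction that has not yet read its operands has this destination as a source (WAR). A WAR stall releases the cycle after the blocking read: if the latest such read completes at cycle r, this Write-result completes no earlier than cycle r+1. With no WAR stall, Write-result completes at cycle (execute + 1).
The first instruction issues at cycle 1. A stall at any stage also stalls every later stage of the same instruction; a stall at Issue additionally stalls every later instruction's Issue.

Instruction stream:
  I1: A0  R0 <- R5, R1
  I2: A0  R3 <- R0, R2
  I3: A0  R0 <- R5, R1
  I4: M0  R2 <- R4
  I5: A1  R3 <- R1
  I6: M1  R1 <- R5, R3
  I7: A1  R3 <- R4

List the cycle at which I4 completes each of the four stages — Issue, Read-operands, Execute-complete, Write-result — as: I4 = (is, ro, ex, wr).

t=1  I1 issues→A0
t=2  I1 reads
t=3  I1 exec-done
t=4  I1 writes R0
t=5  I2 issues→A0
t=6  I2 reads
t=7  I2 exec-done
t=8  I2 writes R3
t=9  I3 issues→A0
t=10  I3 reads, I4 issues→M0
t=11  I3 exec-done, I4 reads, I5 issues→A1
t=12  I3 writes R0, I5 reads, I6 issues→M1
t=14  I5 exec-done
t=15  I5 writes R3
t=16  I4 exec-done, I6 reads, I7 issues→A1
t=17  I4 writes R2, I7 reads
t=19  I7 exec-done
t=20  I7 writes R3
t=21  I6 exec-done
t=22  I6 writes R1

I4 = (10, 11, 16, 17)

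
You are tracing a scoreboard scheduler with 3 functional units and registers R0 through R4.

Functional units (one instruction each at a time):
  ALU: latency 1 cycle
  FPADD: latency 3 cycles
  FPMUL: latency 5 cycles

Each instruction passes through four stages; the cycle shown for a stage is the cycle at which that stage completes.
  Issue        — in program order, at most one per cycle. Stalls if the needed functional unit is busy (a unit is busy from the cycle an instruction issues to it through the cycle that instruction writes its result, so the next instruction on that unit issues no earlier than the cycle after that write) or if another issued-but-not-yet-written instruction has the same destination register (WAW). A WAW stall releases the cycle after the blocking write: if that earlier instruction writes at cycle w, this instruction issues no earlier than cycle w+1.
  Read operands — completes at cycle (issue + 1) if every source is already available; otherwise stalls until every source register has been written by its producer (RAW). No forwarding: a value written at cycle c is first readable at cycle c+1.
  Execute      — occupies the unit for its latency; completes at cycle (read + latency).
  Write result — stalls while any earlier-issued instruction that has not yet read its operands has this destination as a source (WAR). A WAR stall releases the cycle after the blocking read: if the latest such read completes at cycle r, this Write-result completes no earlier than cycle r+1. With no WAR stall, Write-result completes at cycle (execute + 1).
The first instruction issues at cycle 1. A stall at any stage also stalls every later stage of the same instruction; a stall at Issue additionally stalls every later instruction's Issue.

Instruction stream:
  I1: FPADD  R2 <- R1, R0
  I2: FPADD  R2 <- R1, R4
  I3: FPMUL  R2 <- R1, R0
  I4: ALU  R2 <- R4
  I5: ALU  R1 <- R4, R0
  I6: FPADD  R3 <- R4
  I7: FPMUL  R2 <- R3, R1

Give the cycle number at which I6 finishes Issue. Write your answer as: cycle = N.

cycle = 26

[1] I1→FPADD
[2] I1 RO
[5] I1 EX
[6] I1 WR R2
[7] I2→FPADD
[8] I2 RO
[11] I2 EX
[12] I2 WR R2
[13] I3→FPMUL
[14] I3 RO
[19] I3 EX
[20] I3 WR R2
[21] I4→ALU
[22] I4 RO
[23] I4 EX
[24] I4 WR R2
[25] I5→ALU
[26] I5 RO; I6→FPADD
[27] I5 EX; I6 RO; I7→FPMUL
[28] I5 WR R1
[30] I6 EX
[31] I6 WR R3
[32] I7 RO
[37] I7 EX
[38] I7 WR R2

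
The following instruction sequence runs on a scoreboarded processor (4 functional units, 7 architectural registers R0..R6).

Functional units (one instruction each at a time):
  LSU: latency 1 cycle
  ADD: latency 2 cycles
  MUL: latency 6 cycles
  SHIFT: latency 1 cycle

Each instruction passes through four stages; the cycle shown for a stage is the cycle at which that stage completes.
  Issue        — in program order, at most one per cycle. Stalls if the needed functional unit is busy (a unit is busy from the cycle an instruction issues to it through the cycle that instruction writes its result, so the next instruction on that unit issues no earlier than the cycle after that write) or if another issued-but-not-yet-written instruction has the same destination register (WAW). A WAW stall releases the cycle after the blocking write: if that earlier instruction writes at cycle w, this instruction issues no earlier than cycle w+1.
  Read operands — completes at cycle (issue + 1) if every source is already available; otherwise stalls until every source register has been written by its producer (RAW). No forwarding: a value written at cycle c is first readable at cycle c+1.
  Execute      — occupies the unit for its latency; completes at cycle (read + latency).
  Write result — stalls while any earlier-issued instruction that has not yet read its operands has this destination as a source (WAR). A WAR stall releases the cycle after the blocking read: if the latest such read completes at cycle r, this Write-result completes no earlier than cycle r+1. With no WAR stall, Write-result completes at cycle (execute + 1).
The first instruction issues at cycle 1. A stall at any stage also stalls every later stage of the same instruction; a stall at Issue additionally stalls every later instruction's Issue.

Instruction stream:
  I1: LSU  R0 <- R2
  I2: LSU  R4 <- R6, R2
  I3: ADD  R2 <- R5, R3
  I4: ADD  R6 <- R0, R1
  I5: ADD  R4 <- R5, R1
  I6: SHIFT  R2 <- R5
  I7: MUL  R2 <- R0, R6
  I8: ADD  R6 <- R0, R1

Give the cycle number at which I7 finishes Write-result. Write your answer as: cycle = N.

cycle = 29

1) issue 1, read 2, done 3, write 4
2) issue 5, read 6, done 7, write 8  <struct: LSU busy until I1 writes@4>
3) issue 6, read 7, done 9, write 10
4) issue 11, read 12, done 14, write 15  <struct: ADD busy until I3 writes@10>
5) issue 16, read 17, done 19, write 20  <struct: ADD busy until I4 writes@15>
6) issue 17, read 18, done 19, write 20
7) issue 21, read 22, done 28, write 29  <WAW R2: wait I6 write@20>
8) issue 22, read 23, done 25, write 26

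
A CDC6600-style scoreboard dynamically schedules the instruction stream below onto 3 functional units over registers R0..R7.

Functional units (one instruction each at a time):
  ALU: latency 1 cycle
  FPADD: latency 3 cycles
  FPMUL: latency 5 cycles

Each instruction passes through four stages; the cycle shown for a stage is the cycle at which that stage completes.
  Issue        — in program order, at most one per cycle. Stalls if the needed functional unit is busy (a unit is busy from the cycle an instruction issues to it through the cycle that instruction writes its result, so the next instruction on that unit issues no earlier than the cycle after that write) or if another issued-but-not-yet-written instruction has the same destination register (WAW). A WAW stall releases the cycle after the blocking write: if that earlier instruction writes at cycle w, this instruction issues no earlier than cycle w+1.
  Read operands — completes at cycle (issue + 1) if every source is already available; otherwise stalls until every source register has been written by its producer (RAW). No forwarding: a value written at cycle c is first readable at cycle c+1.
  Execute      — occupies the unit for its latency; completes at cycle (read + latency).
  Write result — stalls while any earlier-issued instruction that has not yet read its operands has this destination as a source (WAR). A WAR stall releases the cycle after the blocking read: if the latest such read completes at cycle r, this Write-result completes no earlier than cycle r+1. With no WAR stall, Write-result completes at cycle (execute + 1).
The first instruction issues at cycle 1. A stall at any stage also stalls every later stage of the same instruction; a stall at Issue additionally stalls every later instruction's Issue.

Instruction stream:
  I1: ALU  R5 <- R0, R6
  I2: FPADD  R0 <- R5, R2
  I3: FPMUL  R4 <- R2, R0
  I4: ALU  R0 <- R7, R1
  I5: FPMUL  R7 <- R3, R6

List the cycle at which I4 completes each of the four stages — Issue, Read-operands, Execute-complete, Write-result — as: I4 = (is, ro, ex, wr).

I1: IS=1 RO=2 EX=3 WR=4
I2: IS=2 RO=5 EX=8 WR=9  [RAW R5: wait I1 write@4]
I3: IS=3 RO=10 EX=15 WR=16  [RAW R0: wait I2 write@9]
I4: IS=10 RO=11 EX=12 WR=13  [WAW R0: wait I2 write@9]
I5: IS=17 RO=18 EX=23 WR=24  [struct: FPMUL busy until I3 writes@16]

I4 = (10, 11, 12, 13)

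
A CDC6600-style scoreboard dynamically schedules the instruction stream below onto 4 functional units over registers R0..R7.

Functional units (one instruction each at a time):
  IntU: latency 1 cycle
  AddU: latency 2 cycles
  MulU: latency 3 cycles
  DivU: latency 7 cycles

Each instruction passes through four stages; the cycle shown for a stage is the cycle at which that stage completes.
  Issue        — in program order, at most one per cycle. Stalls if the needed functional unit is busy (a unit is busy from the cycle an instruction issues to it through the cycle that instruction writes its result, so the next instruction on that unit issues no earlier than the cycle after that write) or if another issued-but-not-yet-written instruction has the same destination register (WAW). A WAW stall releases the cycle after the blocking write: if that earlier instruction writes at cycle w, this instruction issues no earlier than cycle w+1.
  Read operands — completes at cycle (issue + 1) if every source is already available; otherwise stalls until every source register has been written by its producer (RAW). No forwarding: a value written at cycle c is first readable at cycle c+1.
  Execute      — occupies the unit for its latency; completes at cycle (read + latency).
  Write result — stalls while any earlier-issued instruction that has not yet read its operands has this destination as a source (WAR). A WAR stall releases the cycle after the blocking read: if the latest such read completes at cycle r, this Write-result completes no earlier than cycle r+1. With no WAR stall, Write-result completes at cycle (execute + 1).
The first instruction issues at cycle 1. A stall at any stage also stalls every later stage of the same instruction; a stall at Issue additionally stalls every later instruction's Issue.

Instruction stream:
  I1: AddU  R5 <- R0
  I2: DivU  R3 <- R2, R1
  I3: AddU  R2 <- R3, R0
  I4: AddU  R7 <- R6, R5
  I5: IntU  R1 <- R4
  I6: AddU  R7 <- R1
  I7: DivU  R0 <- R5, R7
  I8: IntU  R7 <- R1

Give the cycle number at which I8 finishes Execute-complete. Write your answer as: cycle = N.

cycle = 28

cycle 1: I1→AddU
cycle 2: I1 RO, I2→DivU
cycle 3: I2 RO
cycle 4: I1 EX
cycle 5: I1 WR R5
cycle 6: I3→AddU
cycle 10: I2 EX
cycle 11: I2 WR R3
cycle 12: I3 RO
cycle 14: I3 EX
cycle 15: I3 WR R2
cycle 16: I4→AddU
cycle 17: I4 RO, I5→IntU
cycle 18: I5 RO
cycle 19: I4 EX, I5 EX
cycle 20: I4 WR R7, I5 WR R1
cycle 21: I6→AddU
cycle 22: I6 RO, I7→DivU
cycle 24: I6 EX
cycle 25: I6 WR R7
cycle 26: I7 RO, I8→IntU
cycle 27: I8 RO
cycle 28: I8 EX
cycle 29: I8 WR R7
cycle 33: I7 EX
cycle 34: I7 WR R0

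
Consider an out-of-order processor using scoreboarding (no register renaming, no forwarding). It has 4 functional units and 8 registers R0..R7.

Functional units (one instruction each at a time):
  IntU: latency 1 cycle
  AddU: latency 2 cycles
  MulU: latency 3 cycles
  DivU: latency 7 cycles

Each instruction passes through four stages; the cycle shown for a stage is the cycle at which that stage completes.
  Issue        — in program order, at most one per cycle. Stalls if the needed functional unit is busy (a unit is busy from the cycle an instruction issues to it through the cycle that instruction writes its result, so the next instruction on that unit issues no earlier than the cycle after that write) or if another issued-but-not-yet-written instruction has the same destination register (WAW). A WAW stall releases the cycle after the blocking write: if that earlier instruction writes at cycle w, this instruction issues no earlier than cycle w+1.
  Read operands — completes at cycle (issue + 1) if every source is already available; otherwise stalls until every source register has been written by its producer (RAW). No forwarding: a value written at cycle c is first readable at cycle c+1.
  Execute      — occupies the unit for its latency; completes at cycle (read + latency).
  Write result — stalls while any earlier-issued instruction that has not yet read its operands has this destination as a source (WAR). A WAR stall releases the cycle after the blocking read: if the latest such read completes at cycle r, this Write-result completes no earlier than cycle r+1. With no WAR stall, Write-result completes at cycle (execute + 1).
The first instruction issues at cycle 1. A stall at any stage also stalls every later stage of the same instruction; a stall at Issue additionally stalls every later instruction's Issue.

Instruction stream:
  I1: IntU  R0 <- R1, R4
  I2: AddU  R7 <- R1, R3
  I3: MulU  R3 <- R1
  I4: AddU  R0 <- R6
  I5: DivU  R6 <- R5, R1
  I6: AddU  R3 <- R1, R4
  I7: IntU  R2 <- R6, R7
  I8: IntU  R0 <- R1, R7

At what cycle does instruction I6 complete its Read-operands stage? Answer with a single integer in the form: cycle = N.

I1: IS=1 RO=2 EX=3 WR=4
I2: IS=2 RO=3 EX=5 WR=6
I3: IS=3 RO=4 EX=7 WR=8
I4: IS=7 RO=8 EX=10 WR=11  [struct: AddU busy until I2 writes@6]
I5: IS=8 RO=9 EX=16 WR=17
I6: IS=12 RO=13 EX=15 WR=16  [struct: AddU busy until I4 writes@11]
I7: IS=13 RO=18 EX=19 WR=20  [RAW R6: wait I5 write@17]
I8: IS=21 RO=22 EX=23 WR=24  [struct: IntU busy until I7 writes@20]

cycle = 13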